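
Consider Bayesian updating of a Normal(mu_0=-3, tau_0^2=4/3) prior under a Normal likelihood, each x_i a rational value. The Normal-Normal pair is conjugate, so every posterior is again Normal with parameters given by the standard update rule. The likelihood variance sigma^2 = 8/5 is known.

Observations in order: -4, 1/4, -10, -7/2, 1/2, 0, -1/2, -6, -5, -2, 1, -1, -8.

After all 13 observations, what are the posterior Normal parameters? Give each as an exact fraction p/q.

mu_0=-837/284, tau_0^2=8/71

obs 1: x=-4 → posterior Normal(-38/11, 8/11)
obs 2: x=1/4 → posterior Normal(-147/64, 1/2)
obs 3: x=-10 → posterior Normal(-347/84, 8/21)
obs 4: x=-7/2 → posterior Normal(-417/104, 4/13)
obs 5: x=1/2 → posterior Normal(-407/124, 8/31)
obs 6: x=0 → posterior Normal(-407/144, 2/9)
obs 7: x=-1/2 → posterior Normal(-417/164, 8/41)
obs 8: x=-6 → posterior Normal(-537/184, 4/23)
obs 9: x=-5 → posterior Normal(-637/204, 8/51)
obs 10: x=-2 → posterior Normal(-677/224, 1/7)
obs 11: x=1 → posterior Normal(-657/244, 8/61)
obs 12: x=-1 → posterior Normal(-677/264, 4/33)
obs 13: x=-8 → posterior Normal(-837/284, 8/71)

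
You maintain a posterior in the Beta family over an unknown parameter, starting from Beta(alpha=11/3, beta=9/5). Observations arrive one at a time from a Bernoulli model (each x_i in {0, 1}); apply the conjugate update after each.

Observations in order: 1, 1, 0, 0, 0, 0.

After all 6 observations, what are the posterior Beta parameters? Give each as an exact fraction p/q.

obs 1: x=1 → posterior Beta(14/3, 9/5)
obs 2: x=1 → posterior Beta(17/3, 9/5)
obs 3: x=0 → posterior Beta(17/3, 14/5)
obs 4: x=0 → posterior Beta(17/3, 19/5)
obs 5: x=0 → posterior Beta(17/3, 24/5)
obs 6: x=0 → posterior Beta(17/3, 29/5)

alpha=17/3, beta=29/5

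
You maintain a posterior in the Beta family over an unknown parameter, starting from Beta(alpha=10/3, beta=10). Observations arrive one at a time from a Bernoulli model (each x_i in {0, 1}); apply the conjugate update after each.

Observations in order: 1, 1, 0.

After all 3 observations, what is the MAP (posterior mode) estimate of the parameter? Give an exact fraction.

obs 1: x=1 → posterior Beta(13/3, 10)
obs 2: x=1 → posterior Beta(16/3, 10)
obs 3: x=0 → posterior Beta(16/3, 11)

13/43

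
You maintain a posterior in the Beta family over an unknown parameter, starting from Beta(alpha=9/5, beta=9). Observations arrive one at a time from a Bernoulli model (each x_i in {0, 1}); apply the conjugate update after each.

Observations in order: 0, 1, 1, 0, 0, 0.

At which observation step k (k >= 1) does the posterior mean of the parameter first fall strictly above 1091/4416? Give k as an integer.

obs 1: x=0 → posterior Beta(9/5, 10)
obs 2: x=1 → posterior Beta(14/5, 10)
obs 3: x=1 → posterior Beta(19/5, 10)
obs 4: x=0 → posterior Beta(19/5, 11)
obs 5: x=0 → posterior Beta(19/5, 12)
obs 6: x=0 → posterior Beta(19/5, 13)

k = 3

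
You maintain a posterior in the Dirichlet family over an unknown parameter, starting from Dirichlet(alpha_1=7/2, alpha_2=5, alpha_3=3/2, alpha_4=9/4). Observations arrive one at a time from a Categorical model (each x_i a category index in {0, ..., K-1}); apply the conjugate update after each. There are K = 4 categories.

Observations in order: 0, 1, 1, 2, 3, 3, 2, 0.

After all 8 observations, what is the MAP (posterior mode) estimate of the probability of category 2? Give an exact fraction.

obs 1: x=0 → posterior Dirichlet(9/2, 5, 3/2, 9/4)
obs 2: x=1 → posterior Dirichlet(9/2, 6, 3/2, 9/4)
obs 3: x=1 → posterior Dirichlet(9/2, 7, 3/2, 9/4)
obs 4: x=2 → posterior Dirichlet(9/2, 7, 5/2, 9/4)
obs 5: x=3 → posterior Dirichlet(9/2, 7, 5/2, 13/4)
obs 6: x=3 → posterior Dirichlet(9/2, 7, 5/2, 17/4)
obs 7: x=2 → posterior Dirichlet(9/2, 7, 7/2, 17/4)
obs 8: x=0 → posterior Dirichlet(11/2, 7, 7/2, 17/4)

2/13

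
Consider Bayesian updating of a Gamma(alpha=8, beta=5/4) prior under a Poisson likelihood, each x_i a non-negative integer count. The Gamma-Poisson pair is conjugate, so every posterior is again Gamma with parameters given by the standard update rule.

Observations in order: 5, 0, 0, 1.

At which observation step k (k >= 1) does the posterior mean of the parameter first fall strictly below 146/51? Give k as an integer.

obs 1: x=5 → posterior Gamma(13, 9/4)
obs 2: x=0 → posterior Gamma(13, 13/4)
obs 3: x=0 → posterior Gamma(13, 17/4)
obs 4: x=1 → posterior Gamma(14, 21/4)

k = 4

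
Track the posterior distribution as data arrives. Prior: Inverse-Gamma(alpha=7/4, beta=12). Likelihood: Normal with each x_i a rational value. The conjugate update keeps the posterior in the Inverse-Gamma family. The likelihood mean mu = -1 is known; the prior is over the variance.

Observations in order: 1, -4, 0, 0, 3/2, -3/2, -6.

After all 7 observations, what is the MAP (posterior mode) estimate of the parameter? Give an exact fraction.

obs 1: x=1 → posterior Inverse-Gamma(9/4, 14)
obs 2: x=-4 → posterior Inverse-Gamma(11/4, 37/2)
obs 3: x=0 → posterior Inverse-Gamma(13/4, 19)
obs 4: x=0 → posterior Inverse-Gamma(15/4, 39/2)
obs 5: x=3/2 → posterior Inverse-Gamma(17/4, 181/8)
obs 6: x=-3/2 → posterior Inverse-Gamma(19/4, 91/4)
obs 7: x=-6 → posterior Inverse-Gamma(21/4, 141/4)

141/25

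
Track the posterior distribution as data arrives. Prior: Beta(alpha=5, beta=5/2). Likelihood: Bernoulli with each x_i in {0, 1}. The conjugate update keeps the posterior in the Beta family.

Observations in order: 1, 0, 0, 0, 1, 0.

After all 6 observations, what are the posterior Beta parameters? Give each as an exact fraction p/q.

alpha=7, beta=13/2

obs 1: x=1 → posterior Beta(6, 5/2)
obs 2: x=0 → posterior Beta(6, 7/2)
obs 3: x=0 → posterior Beta(6, 9/2)
obs 4: x=0 → posterior Beta(6, 11/2)
obs 5: x=1 → posterior Beta(7, 11/2)
obs 6: x=0 → posterior Beta(7, 13/2)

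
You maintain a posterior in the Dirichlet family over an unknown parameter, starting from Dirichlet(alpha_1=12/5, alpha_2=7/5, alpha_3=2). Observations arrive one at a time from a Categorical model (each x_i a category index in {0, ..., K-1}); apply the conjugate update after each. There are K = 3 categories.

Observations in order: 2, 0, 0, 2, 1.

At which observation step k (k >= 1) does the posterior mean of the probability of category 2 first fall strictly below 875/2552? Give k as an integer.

obs 1: x=2 → posterior Dirichlet(12/5, 7/5, 3)
obs 2: x=0 → posterior Dirichlet(17/5, 7/5, 3)
obs 3: x=0 → posterior Dirichlet(22/5, 7/5, 3)
obs 4: x=2 → posterior Dirichlet(22/5, 7/5, 4)
obs 5: x=1 → posterior Dirichlet(22/5, 12/5, 4)

k = 3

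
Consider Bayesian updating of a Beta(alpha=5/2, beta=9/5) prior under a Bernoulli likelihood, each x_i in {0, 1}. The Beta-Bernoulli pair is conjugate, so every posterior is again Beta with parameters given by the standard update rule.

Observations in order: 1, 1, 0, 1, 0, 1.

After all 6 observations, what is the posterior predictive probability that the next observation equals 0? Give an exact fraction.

obs 1: x=1 → posterior Beta(7/2, 9/5)
obs 2: x=1 → posterior Beta(9/2, 9/5)
obs 3: x=0 → posterior Beta(9/2, 14/5)
obs 4: x=1 → posterior Beta(11/2, 14/5)
obs 5: x=0 → posterior Beta(11/2, 19/5)
obs 6: x=1 → posterior Beta(13/2, 19/5)

38/103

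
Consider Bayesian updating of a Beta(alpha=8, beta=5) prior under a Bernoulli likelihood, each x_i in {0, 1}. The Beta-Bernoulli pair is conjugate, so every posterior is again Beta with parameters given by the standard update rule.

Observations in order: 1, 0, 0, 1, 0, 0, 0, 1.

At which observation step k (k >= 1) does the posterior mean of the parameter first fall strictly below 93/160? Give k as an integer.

obs 1: x=1 → posterior Beta(9, 5)
obs 2: x=0 → posterior Beta(9, 6)
obs 3: x=0 → posterior Beta(9, 7)
obs 4: x=1 → posterior Beta(10, 7)
obs 5: x=0 → posterior Beta(10, 8)
obs 6: x=0 → posterior Beta(10, 9)
obs 7: x=0 → posterior Beta(10, 10)
obs 8: x=1 → posterior Beta(11, 10)

k = 3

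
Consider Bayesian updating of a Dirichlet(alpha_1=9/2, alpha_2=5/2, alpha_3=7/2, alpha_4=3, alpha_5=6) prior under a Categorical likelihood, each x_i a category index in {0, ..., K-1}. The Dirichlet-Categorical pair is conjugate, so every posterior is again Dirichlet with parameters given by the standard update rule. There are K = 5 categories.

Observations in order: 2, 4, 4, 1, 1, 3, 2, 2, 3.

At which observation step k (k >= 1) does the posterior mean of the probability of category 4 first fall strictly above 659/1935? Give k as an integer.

obs 1: x=2 → posterior Dirichlet(9/2, 5/2, 9/2, 3, 6)
obs 2: x=4 → posterior Dirichlet(9/2, 5/2, 9/2, 3, 7)
obs 3: x=4 → posterior Dirichlet(9/2, 5/2, 9/2, 3, 8)
obs 4: x=1 → posterior Dirichlet(9/2, 7/2, 9/2, 3, 8)
obs 5: x=1 → posterior Dirichlet(9/2, 9/2, 9/2, 3, 8)
obs 6: x=3 → posterior Dirichlet(9/2, 9/2, 9/2, 4, 8)
obs 7: x=2 → posterior Dirichlet(9/2, 9/2, 11/2, 4, 8)
obs 8: x=2 → posterior Dirichlet(9/2, 9/2, 13/2, 4, 8)
obs 9: x=3 → posterior Dirichlet(9/2, 9/2, 13/2, 5, 8)

k = 3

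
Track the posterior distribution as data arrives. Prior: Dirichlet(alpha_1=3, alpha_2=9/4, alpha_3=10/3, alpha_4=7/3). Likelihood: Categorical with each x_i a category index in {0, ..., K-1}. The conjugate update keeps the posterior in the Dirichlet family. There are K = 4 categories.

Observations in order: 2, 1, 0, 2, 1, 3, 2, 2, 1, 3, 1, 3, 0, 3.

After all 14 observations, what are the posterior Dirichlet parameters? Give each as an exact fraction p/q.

obs 1: x=2 → posterior Dirichlet(3, 9/4, 13/3, 7/3)
obs 2: x=1 → posterior Dirichlet(3, 13/4, 13/3, 7/3)
obs 3: x=0 → posterior Dirichlet(4, 13/4, 13/3, 7/3)
obs 4: x=2 → posterior Dirichlet(4, 13/4, 16/3, 7/3)
obs 5: x=1 → posterior Dirichlet(4, 17/4, 16/3, 7/3)
obs 6: x=3 → posterior Dirichlet(4, 17/4, 16/3, 10/3)
obs 7: x=2 → posterior Dirichlet(4, 17/4, 19/3, 10/3)
obs 8: x=2 → posterior Dirichlet(4, 17/4, 22/3, 10/3)
obs 9: x=1 → posterior Dirichlet(4, 21/4, 22/3, 10/3)
obs 10: x=3 → posterior Dirichlet(4, 21/4, 22/3, 13/3)
obs 11: x=1 → posterior Dirichlet(4, 25/4, 22/3, 13/3)
obs 12: x=3 → posterior Dirichlet(4, 25/4, 22/3, 16/3)
obs 13: x=0 → posterior Dirichlet(5, 25/4, 22/3, 16/3)
obs 14: x=3 → posterior Dirichlet(5, 25/4, 22/3, 19/3)

alpha_1=5, alpha_2=25/4, alpha_3=22/3, alpha_4=19/3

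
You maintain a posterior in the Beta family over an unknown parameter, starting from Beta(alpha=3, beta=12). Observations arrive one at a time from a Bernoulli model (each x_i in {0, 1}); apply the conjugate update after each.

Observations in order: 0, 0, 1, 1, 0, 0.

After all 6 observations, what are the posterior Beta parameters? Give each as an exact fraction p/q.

alpha=5, beta=16

obs 1: x=0 → posterior Beta(3, 13)
obs 2: x=0 → posterior Beta(3, 14)
obs 3: x=1 → posterior Beta(4, 14)
obs 4: x=1 → posterior Beta(5, 14)
obs 5: x=0 → posterior Beta(5, 15)
obs 6: x=0 → posterior Beta(5, 16)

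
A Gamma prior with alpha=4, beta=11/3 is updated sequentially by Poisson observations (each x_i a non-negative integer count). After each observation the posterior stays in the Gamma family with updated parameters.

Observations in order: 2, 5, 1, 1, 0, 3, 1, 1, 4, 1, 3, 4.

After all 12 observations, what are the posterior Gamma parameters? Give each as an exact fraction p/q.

alpha=30, beta=47/3

obs 1: x=2 → posterior Gamma(6, 14/3)
obs 2: x=5 → posterior Gamma(11, 17/3)
obs 3: x=1 → posterior Gamma(12, 20/3)
obs 4: x=1 → posterior Gamma(13, 23/3)
obs 5: x=0 → posterior Gamma(13, 26/3)
obs 6: x=3 → posterior Gamma(16, 29/3)
obs 7: x=1 → posterior Gamma(17, 32/3)
obs 8: x=1 → posterior Gamma(18, 35/3)
obs 9: x=4 → posterior Gamma(22, 38/3)
obs 10: x=1 → posterior Gamma(23, 41/3)
obs 11: x=3 → posterior Gamma(26, 44/3)
obs 12: x=4 → posterior Gamma(30, 47/3)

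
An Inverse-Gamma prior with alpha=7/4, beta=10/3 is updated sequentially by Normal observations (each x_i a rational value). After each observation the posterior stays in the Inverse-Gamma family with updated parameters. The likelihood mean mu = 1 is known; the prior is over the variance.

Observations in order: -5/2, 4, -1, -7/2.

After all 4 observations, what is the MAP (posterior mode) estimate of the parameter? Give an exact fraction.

313/57

obs 1: x=-5/2 → posterior Inverse-Gamma(9/4, 227/24)
obs 2: x=4 → posterior Inverse-Gamma(11/4, 335/24)
obs 3: x=-1 → posterior Inverse-Gamma(13/4, 383/24)
obs 4: x=-7/2 → posterior Inverse-Gamma(15/4, 313/12)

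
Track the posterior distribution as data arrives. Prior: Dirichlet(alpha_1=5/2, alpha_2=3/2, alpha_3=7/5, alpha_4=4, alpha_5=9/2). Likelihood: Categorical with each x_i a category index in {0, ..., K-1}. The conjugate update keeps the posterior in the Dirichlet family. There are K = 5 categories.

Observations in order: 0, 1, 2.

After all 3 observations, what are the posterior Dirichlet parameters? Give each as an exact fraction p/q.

alpha_1=7/2, alpha_2=5/2, alpha_3=12/5, alpha_4=4, alpha_5=9/2

obs 1: x=0 → posterior Dirichlet(7/2, 3/2, 7/5, 4, 9/2)
obs 2: x=1 → posterior Dirichlet(7/2, 5/2, 7/5, 4, 9/2)
obs 3: x=2 → posterior Dirichlet(7/2, 5/2, 12/5, 4, 9/2)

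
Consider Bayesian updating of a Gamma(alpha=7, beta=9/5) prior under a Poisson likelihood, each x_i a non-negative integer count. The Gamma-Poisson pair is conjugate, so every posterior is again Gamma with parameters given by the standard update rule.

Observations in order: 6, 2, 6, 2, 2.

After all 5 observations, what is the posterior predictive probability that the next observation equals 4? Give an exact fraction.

21178294933357234305146284900299046912000000/118219125389904831756798274346981643258313227

obs 1: x=6 → posterior Gamma(13, 14/5)
obs 2: x=2 → posterior Gamma(15, 19/5)
obs 3: x=6 → posterior Gamma(21, 24/5)
obs 4: x=2 → posterior Gamma(23, 29/5)
obs 5: x=2 → posterior Gamma(25, 34/5)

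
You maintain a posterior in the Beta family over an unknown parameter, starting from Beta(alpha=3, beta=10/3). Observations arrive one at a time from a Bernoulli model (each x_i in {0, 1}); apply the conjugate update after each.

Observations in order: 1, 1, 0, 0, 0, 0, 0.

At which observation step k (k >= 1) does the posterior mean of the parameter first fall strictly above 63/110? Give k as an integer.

k = 2

obs 1: x=1 → posterior Beta(4, 10/3)
obs 2: x=1 → posterior Beta(5, 10/3)
obs 3: x=0 → posterior Beta(5, 13/3)
obs 4: x=0 → posterior Beta(5, 16/3)
obs 5: x=0 → posterior Beta(5, 19/3)
obs 6: x=0 → posterior Beta(5, 22/3)
obs 7: x=0 → posterior Beta(5, 25/3)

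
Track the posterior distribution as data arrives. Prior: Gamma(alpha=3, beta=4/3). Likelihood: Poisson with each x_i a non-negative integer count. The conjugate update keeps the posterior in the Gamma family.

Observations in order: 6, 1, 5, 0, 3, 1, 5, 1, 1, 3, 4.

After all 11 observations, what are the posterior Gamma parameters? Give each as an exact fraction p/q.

alpha=33, beta=37/3

obs 1: x=6 → posterior Gamma(9, 7/3)
obs 2: x=1 → posterior Gamma(10, 10/3)
obs 3: x=5 → posterior Gamma(15, 13/3)
obs 4: x=0 → posterior Gamma(15, 16/3)
obs 5: x=3 → posterior Gamma(18, 19/3)
obs 6: x=1 → posterior Gamma(19, 22/3)
obs 7: x=5 → posterior Gamma(24, 25/3)
obs 8: x=1 → posterior Gamma(25, 28/3)
obs 9: x=1 → posterior Gamma(26, 31/3)
obs 10: x=3 → posterior Gamma(29, 34/3)
obs 11: x=4 → posterior Gamma(33, 37/3)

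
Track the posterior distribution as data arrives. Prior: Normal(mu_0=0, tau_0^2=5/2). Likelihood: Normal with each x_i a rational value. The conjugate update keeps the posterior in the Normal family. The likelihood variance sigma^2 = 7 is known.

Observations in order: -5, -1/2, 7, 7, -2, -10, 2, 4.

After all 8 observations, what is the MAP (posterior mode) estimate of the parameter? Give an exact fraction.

obs 1: x=-5 → posterior Normal(-25/19, 35/19)
obs 2: x=-1/2 → posterior Normal(-55/48, 35/24)
obs 3: x=7 → posterior Normal(15/58, 35/29)
obs 4: x=7 → posterior Normal(5/4, 35/34)
obs 5: x=-2 → posterior Normal(5/6, 35/39)
obs 6: x=-10 → posterior Normal(-35/88, 35/44)
obs 7: x=2 → posterior Normal(-15/98, 5/7)
obs 8: x=4 → posterior Normal(25/108, 35/54)

25/108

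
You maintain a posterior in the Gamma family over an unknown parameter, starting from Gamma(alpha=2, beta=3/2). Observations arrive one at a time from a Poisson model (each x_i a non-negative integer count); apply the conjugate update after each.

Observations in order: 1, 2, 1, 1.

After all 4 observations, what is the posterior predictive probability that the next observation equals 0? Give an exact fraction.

obs 1: x=1 → posterior Gamma(3, 5/2)
obs 2: x=2 → posterior Gamma(5, 7/2)
obs 3: x=1 → posterior Gamma(6, 9/2)
obs 4: x=1 → posterior Gamma(7, 11/2)

19487171/62748517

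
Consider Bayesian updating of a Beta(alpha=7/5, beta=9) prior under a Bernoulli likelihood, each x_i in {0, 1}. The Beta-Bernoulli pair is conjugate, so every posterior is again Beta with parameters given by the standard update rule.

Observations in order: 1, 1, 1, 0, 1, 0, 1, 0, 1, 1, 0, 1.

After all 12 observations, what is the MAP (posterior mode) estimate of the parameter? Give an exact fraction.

7/17

obs 1: x=1 → posterior Beta(12/5, 9)
obs 2: x=1 → posterior Beta(17/5, 9)
obs 3: x=1 → posterior Beta(22/5, 9)
obs 4: x=0 → posterior Beta(22/5, 10)
obs 5: x=1 → posterior Beta(27/5, 10)
obs 6: x=0 → posterior Beta(27/5, 11)
obs 7: x=1 → posterior Beta(32/5, 11)
obs 8: x=0 → posterior Beta(32/5, 12)
obs 9: x=1 → posterior Beta(37/5, 12)
obs 10: x=1 → posterior Beta(42/5, 12)
obs 11: x=0 → posterior Beta(42/5, 13)
obs 12: x=1 → posterior Beta(47/5, 13)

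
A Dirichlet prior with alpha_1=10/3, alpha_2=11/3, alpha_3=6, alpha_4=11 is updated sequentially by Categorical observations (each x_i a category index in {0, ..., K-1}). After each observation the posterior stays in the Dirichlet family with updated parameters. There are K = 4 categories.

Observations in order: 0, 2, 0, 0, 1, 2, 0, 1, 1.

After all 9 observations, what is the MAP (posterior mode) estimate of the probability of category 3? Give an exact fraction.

10/29

obs 1: x=0 → posterior Dirichlet(13/3, 11/3, 6, 11)
obs 2: x=2 → posterior Dirichlet(13/3, 11/3, 7, 11)
obs 3: x=0 → posterior Dirichlet(16/3, 11/3, 7, 11)
obs 4: x=0 → posterior Dirichlet(19/3, 11/3, 7, 11)
obs 5: x=1 → posterior Dirichlet(19/3, 14/3, 7, 11)
obs 6: x=2 → posterior Dirichlet(19/3, 14/3, 8, 11)
obs 7: x=0 → posterior Dirichlet(22/3, 14/3, 8, 11)
obs 8: x=1 → posterior Dirichlet(22/3, 17/3, 8, 11)
obs 9: x=1 → posterior Dirichlet(22/3, 20/3, 8, 11)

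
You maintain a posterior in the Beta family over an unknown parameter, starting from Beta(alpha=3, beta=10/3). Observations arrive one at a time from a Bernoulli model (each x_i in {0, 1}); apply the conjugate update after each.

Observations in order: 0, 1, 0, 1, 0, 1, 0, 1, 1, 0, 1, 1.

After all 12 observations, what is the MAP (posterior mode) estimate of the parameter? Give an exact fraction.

27/49

obs 1: x=0 → posterior Beta(3, 13/3)
obs 2: x=1 → posterior Beta(4, 13/3)
obs 3: x=0 → posterior Beta(4, 16/3)
obs 4: x=1 → posterior Beta(5, 16/3)
obs 5: x=0 → posterior Beta(5, 19/3)
obs 6: x=1 → posterior Beta(6, 19/3)
obs 7: x=0 → posterior Beta(6, 22/3)
obs 8: x=1 → posterior Beta(7, 22/3)
obs 9: x=1 → posterior Beta(8, 22/3)
obs 10: x=0 → posterior Beta(8, 25/3)
obs 11: x=1 → posterior Beta(9, 25/3)
obs 12: x=1 → posterior Beta(10, 25/3)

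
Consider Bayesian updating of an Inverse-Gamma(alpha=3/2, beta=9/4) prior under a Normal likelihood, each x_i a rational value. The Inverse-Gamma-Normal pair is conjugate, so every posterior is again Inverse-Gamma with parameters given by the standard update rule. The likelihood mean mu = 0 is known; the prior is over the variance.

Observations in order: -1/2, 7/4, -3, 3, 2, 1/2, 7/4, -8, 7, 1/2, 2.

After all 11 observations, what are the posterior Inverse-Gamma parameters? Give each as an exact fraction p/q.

alpha=7, beta=1203/16

obs 1: x=-1/2 → posterior Inverse-Gamma(2, 19/8)
obs 2: x=7/4 → posterior Inverse-Gamma(5/2, 125/32)
obs 3: x=-3 → posterior Inverse-Gamma(3, 269/32)
obs 4: x=3 → posterior Inverse-Gamma(7/2, 413/32)
obs 5: x=2 → posterior Inverse-Gamma(4, 477/32)
obs 6: x=1/2 → posterior Inverse-Gamma(9/2, 481/32)
obs 7: x=7/4 → posterior Inverse-Gamma(5, 265/16)
obs 8: x=-8 → posterior Inverse-Gamma(11/2, 777/16)
obs 9: x=7 → posterior Inverse-Gamma(6, 1169/16)
obs 10: x=1/2 → posterior Inverse-Gamma(13/2, 1171/16)
obs 11: x=2 → posterior Inverse-Gamma(7, 1203/16)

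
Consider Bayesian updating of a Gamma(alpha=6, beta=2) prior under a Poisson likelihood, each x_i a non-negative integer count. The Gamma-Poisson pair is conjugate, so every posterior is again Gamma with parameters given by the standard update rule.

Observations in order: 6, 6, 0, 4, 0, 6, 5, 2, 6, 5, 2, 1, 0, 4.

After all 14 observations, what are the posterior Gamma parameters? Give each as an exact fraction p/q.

obs 1: x=6 → posterior Gamma(12, 3)
obs 2: x=6 → posterior Gamma(18, 4)
obs 3: x=0 → posterior Gamma(18, 5)
obs 4: x=4 → posterior Gamma(22, 6)
obs 5: x=0 → posterior Gamma(22, 7)
obs 6: x=6 → posterior Gamma(28, 8)
obs 7: x=5 → posterior Gamma(33, 9)
obs 8: x=2 → posterior Gamma(35, 10)
obs 9: x=6 → posterior Gamma(41, 11)
obs 10: x=5 → posterior Gamma(46, 12)
obs 11: x=2 → posterior Gamma(48, 13)
obs 12: x=1 → posterior Gamma(49, 14)
obs 13: x=0 → posterior Gamma(49, 15)
obs 14: x=4 → posterior Gamma(53, 16)

alpha=53, beta=16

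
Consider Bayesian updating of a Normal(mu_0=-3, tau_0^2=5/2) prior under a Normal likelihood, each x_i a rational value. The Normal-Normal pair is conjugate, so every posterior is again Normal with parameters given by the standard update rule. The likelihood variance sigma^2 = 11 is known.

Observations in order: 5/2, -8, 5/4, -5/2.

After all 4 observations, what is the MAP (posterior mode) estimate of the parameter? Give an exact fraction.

obs 1: x=5/2 → posterior Normal(-107/54, 55/27)
obs 2: x=-8 → posterior Normal(-187/64, 55/32)
obs 3: x=5/4 → posterior Normal(-349/148, 55/37)
obs 4: x=-5/2 → posterior Normal(-19/8, 55/42)

-19/8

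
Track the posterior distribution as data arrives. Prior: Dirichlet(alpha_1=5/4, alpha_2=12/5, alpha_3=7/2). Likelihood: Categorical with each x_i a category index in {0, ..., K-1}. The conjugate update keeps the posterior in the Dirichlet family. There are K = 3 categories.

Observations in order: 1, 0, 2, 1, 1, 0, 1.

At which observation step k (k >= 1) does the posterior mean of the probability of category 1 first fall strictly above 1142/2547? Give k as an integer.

k = 7

obs 1: x=1 → posterior Dirichlet(5/4, 17/5, 7/2)
obs 2: x=0 → posterior Dirichlet(9/4, 17/5, 7/2)
obs 3: x=2 → posterior Dirichlet(9/4, 17/5, 9/2)
obs 4: x=1 → posterior Dirichlet(9/4, 22/5, 9/2)
obs 5: x=1 → posterior Dirichlet(9/4, 27/5, 9/2)
obs 6: x=0 → posterior Dirichlet(13/4, 27/5, 9/2)
obs 7: x=1 → posterior Dirichlet(13/4, 32/5, 9/2)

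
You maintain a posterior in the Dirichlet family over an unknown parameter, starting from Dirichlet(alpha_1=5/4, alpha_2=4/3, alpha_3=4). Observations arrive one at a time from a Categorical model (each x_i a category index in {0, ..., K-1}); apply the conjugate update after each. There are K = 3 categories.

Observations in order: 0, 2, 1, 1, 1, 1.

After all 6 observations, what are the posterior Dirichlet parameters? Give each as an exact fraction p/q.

alpha_1=9/4, alpha_2=16/3, alpha_3=5

obs 1: x=0 → posterior Dirichlet(9/4, 4/3, 4)
obs 2: x=2 → posterior Dirichlet(9/4, 4/3, 5)
obs 3: x=1 → posterior Dirichlet(9/4, 7/3, 5)
obs 4: x=1 → posterior Dirichlet(9/4, 10/3, 5)
obs 5: x=1 → posterior Dirichlet(9/4, 13/3, 5)
obs 6: x=1 → posterior Dirichlet(9/4, 16/3, 5)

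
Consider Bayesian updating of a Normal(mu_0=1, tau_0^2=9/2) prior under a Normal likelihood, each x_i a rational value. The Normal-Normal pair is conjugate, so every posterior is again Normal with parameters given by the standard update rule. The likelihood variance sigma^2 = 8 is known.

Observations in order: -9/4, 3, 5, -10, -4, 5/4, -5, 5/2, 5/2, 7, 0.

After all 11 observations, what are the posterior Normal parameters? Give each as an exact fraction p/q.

obs 1: x=-9/4 → posterior Normal(-17/100, 72/25)
obs 2: x=3 → posterior Normal(91/136, 36/17)
obs 3: x=5 → posterior Normal(271/172, 72/43)
obs 4: x=-10 → posterior Normal(-89/208, 18/13)
obs 5: x=-4 → posterior Normal(-233/244, 72/61)
obs 6: x=5/4 → posterior Normal(-47/70, 36/35)
obs 7: x=-5 → posterior Normal(-92/79, 72/79)
obs 8: x=5/2 → posterior Normal(-139/176, 9/11)
obs 9: x=5/2 → posterior Normal(-47/97, 72/97)
obs 10: x=7 → posterior Normal(8/53, 36/53)
obs 11: x=0 → posterior Normal(16/115, 72/115)

mu_0=16/115, tau_0^2=72/115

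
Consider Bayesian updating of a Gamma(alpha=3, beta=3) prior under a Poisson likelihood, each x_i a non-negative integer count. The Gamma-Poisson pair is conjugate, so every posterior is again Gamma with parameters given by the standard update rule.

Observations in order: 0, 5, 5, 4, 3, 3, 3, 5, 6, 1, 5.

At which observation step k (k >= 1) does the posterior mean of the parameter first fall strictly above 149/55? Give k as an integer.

k = 8

obs 1: x=0 → posterior Gamma(3, 4)
obs 2: x=5 → posterior Gamma(8, 5)
obs 3: x=5 → posterior Gamma(13, 6)
obs 4: x=4 → posterior Gamma(17, 7)
obs 5: x=3 → posterior Gamma(20, 8)
obs 6: x=3 → posterior Gamma(23, 9)
obs 7: x=3 → posterior Gamma(26, 10)
obs 8: x=5 → posterior Gamma(31, 11)
obs 9: x=6 → posterior Gamma(37, 12)
obs 10: x=1 → posterior Gamma(38, 13)
obs 11: x=5 → posterior Gamma(43, 14)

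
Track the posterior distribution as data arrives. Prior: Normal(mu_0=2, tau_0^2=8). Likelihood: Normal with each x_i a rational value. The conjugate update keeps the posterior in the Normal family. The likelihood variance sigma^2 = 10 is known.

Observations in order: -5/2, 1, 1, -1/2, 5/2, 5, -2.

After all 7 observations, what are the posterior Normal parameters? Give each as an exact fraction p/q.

obs 1: x=-5/2 → posterior Normal(0, 40/9)
obs 2: x=1 → posterior Normal(4/13, 40/13)
obs 3: x=1 → posterior Normal(8/17, 40/17)
obs 4: x=-1/2 → posterior Normal(2/7, 40/21)
obs 5: x=5/2 → posterior Normal(16/25, 8/5)
obs 6: x=5 → posterior Normal(36/29, 40/29)
obs 7: x=-2 → posterior Normal(28/33, 40/33)

mu_0=28/33, tau_0^2=40/33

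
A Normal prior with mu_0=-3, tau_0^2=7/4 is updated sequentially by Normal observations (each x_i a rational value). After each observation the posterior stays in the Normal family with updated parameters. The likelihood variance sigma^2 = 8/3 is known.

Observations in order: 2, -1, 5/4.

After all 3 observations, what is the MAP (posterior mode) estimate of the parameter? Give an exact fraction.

obs 1: x=2 → posterior Normal(-54/53, 56/53)
obs 2: x=-1 → posterior Normal(-75/74, 28/37)
obs 3: x=5/4 → posterior Normal(-39/76, 56/95)

-39/76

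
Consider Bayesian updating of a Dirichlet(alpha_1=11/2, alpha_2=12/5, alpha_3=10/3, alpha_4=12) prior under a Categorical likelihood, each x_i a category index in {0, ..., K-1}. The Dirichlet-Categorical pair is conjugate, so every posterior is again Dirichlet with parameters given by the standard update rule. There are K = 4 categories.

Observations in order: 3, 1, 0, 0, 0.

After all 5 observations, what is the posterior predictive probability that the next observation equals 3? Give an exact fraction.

obs 1: x=3 → posterior Dirichlet(11/2, 12/5, 10/3, 13)
obs 2: x=1 → posterior Dirichlet(11/2, 17/5, 10/3, 13)
obs 3: x=0 → posterior Dirichlet(13/2, 17/5, 10/3, 13)
obs 4: x=0 → posterior Dirichlet(15/2, 17/5, 10/3, 13)
obs 5: x=0 → posterior Dirichlet(17/2, 17/5, 10/3, 13)

390/847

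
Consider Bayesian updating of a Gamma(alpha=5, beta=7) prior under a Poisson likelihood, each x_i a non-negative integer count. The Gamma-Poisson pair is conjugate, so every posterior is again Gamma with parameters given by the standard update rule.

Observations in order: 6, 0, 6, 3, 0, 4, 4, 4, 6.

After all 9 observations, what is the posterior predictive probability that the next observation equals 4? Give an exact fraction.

578149495361330228619090480504601489845923002449920/4773695331839566234818968439734627784374274207965089

obs 1: x=6 → posterior Gamma(11, 8)
obs 2: x=0 → posterior Gamma(11, 9)
obs 3: x=6 → posterior Gamma(17, 10)
obs 4: x=3 → posterior Gamma(20, 11)
obs 5: x=0 → posterior Gamma(20, 12)
obs 6: x=4 → posterior Gamma(24, 13)
obs 7: x=4 → posterior Gamma(28, 14)
obs 8: x=4 → posterior Gamma(32, 15)
obs 9: x=6 → posterior Gamma(38, 16)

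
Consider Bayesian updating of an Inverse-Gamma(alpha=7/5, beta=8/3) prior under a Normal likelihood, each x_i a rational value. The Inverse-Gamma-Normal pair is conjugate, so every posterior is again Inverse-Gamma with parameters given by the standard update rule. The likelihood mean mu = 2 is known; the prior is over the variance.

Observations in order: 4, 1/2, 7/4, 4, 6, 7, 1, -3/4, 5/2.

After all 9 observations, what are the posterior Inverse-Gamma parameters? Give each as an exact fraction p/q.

alpha=59/10, beta=1571/48

obs 1: x=4 → posterior Inverse-Gamma(19/10, 14/3)
obs 2: x=1/2 → posterior Inverse-Gamma(12/5, 139/24)
obs 3: x=7/4 → posterior Inverse-Gamma(29/10, 559/96)
obs 4: x=4 → posterior Inverse-Gamma(17/5, 751/96)
obs 5: x=6 → posterior Inverse-Gamma(39/10, 1519/96)
obs 6: x=7 → posterior Inverse-Gamma(22/5, 2719/96)
obs 7: x=1 → posterior Inverse-Gamma(49/10, 2767/96)
obs 8: x=-3/4 → posterior Inverse-Gamma(27/5, 1565/48)
obs 9: x=5/2 → posterior Inverse-Gamma(59/10, 1571/48)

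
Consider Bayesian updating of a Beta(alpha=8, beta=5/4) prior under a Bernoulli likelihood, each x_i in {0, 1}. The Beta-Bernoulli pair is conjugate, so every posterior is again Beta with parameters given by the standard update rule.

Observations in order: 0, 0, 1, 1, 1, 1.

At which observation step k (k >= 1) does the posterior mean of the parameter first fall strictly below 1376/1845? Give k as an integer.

k = 2

obs 1: x=0 → posterior Beta(8, 9/4)
obs 2: x=0 → posterior Beta(8, 13/4)
obs 3: x=1 → posterior Beta(9, 13/4)
obs 4: x=1 → posterior Beta(10, 13/4)
obs 5: x=1 → posterior Beta(11, 13/4)
obs 6: x=1 → posterior Beta(12, 13/4)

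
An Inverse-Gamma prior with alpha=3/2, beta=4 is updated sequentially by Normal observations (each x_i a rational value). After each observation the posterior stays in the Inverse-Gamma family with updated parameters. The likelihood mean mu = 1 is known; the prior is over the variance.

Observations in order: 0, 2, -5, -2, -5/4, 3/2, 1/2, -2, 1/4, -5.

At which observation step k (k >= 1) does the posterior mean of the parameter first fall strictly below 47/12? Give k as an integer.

k = 2

obs 1: x=0 → posterior Inverse-Gamma(2, 9/2)
obs 2: x=2 → posterior Inverse-Gamma(5/2, 5)
obs 3: x=-5 → posterior Inverse-Gamma(3, 23)
obs 4: x=-2 → posterior Inverse-Gamma(7/2, 55/2)
obs 5: x=-5/4 → posterior Inverse-Gamma(4, 961/32)
obs 6: x=3/2 → posterior Inverse-Gamma(9/2, 965/32)
obs 7: x=1/2 → posterior Inverse-Gamma(5, 969/32)
obs 8: x=-2 → posterior Inverse-Gamma(11/2, 1113/32)
obs 9: x=1/4 → posterior Inverse-Gamma(6, 561/16)
obs 10: x=-5 → posterior Inverse-Gamma(13/2, 849/16)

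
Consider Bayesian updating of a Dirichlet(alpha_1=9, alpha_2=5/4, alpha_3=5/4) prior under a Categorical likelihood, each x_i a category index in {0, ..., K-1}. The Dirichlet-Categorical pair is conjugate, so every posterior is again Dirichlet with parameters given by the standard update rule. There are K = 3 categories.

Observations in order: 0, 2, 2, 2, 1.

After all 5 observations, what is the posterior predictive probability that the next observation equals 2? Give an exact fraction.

17/66

obs 1: x=0 → posterior Dirichlet(10, 5/4, 5/4)
obs 2: x=2 → posterior Dirichlet(10, 5/4, 9/4)
obs 3: x=2 → posterior Dirichlet(10, 5/4, 13/4)
obs 4: x=2 → posterior Dirichlet(10, 5/4, 17/4)
obs 5: x=1 → posterior Dirichlet(10, 9/4, 17/4)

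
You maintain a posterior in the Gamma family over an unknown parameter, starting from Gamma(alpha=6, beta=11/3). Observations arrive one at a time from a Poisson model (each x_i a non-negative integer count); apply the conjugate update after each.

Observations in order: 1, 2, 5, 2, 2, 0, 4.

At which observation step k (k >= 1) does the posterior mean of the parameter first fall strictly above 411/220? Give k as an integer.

k = 3

obs 1: x=1 → posterior Gamma(7, 14/3)
obs 2: x=2 → posterior Gamma(9, 17/3)
obs 3: x=5 → posterior Gamma(14, 20/3)
obs 4: x=2 → posterior Gamma(16, 23/3)
obs 5: x=2 → posterior Gamma(18, 26/3)
obs 6: x=0 → posterior Gamma(18, 29/3)
obs 7: x=4 → posterior Gamma(22, 32/3)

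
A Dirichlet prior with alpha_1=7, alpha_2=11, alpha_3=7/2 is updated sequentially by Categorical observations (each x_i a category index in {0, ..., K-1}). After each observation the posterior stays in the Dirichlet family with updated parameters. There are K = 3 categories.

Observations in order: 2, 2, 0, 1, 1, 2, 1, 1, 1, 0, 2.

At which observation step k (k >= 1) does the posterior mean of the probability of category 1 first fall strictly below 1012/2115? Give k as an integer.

obs 1: x=2 → posterior Dirichlet(7, 11, 9/2)
obs 2: x=2 → posterior Dirichlet(7, 11, 11/2)
obs 3: x=0 → posterior Dirichlet(8, 11, 11/2)
obs 4: x=1 → posterior Dirichlet(8, 12, 11/2)
obs 5: x=1 → posterior Dirichlet(8, 13, 11/2)
obs 6: x=2 → posterior Dirichlet(8, 13, 13/2)
obs 7: x=1 → posterior Dirichlet(8, 14, 13/2)
obs 8: x=1 → posterior Dirichlet(8, 15, 13/2)
obs 9: x=1 → posterior Dirichlet(8, 16, 13/2)
obs 10: x=0 → posterior Dirichlet(9, 16, 13/2)
obs 11: x=2 → posterior Dirichlet(9, 16, 15/2)

k = 2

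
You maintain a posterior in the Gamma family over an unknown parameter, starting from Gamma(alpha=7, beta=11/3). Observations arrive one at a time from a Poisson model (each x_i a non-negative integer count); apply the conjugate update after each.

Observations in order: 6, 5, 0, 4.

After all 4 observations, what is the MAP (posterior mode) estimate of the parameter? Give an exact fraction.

obs 1: x=6 → posterior Gamma(13, 14/3)
obs 2: x=5 → posterior Gamma(18, 17/3)
obs 3: x=0 → posterior Gamma(18, 20/3)
obs 4: x=4 → posterior Gamma(22, 23/3)

63/23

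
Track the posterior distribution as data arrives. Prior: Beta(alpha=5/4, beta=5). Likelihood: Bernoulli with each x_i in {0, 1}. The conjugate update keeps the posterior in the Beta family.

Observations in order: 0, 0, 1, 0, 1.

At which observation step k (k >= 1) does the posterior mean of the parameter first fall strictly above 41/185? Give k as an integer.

obs 1: x=0 → posterior Beta(5/4, 6)
obs 2: x=0 → posterior Beta(5/4, 7)
obs 3: x=1 → posterior Beta(9/4, 7)
obs 4: x=0 → posterior Beta(9/4, 8)
obs 5: x=1 → posterior Beta(13/4, 8)

k = 3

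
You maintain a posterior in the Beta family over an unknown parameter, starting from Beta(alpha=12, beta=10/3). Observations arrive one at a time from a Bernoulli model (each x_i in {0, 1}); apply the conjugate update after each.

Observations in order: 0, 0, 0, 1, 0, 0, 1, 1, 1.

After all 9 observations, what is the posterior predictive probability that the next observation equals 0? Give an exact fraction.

obs 1: x=0 → posterior Beta(12, 13/3)
obs 2: x=0 → posterior Beta(12, 16/3)
obs 3: x=0 → posterior Beta(12, 19/3)
obs 4: x=1 → posterior Beta(13, 19/3)
obs 5: x=0 → posterior Beta(13, 22/3)
obs 6: x=0 → posterior Beta(13, 25/3)
obs 7: x=1 → posterior Beta(14, 25/3)
obs 8: x=1 → posterior Beta(15, 25/3)
obs 9: x=1 → posterior Beta(16, 25/3)

25/73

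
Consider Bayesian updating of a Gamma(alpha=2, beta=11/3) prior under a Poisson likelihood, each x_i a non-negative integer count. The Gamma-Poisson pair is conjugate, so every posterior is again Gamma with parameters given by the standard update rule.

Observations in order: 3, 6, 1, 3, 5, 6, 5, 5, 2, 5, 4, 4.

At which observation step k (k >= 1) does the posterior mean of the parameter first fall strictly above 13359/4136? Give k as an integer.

obs 1: x=3 → posterior Gamma(5, 14/3)
obs 2: x=6 → posterior Gamma(11, 17/3)
obs 3: x=1 → posterior Gamma(12, 20/3)
obs 4: x=3 → posterior Gamma(15, 23/3)
obs 5: x=5 → posterior Gamma(20, 26/3)
obs 6: x=6 → posterior Gamma(26, 29/3)
obs 7: x=5 → posterior Gamma(31, 32/3)
obs 8: x=5 → posterior Gamma(36, 35/3)
obs 9: x=2 → posterior Gamma(38, 38/3)
obs 10: x=5 → posterior Gamma(43, 41/3)
obs 11: x=4 → posterior Gamma(47, 44/3)
obs 12: x=4 → posterior Gamma(51, 47/3)

k = 12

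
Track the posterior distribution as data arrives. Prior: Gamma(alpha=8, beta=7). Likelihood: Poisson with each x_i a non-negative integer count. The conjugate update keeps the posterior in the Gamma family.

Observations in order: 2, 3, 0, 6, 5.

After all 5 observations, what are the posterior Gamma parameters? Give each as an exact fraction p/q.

alpha=24, beta=12

obs 1: x=2 → posterior Gamma(10, 8)
obs 2: x=3 → posterior Gamma(13, 9)
obs 3: x=0 → posterior Gamma(13, 10)
obs 4: x=6 → posterior Gamma(19, 11)
obs 5: x=5 → posterior Gamma(24, 12)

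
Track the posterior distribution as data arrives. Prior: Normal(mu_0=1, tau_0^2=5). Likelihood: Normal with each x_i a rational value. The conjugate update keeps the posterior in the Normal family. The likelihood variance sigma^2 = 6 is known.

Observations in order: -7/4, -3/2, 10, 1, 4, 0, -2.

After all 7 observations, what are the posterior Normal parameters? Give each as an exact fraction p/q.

obs 1: x=-7/4 → posterior Normal(-1/4, 30/11)
obs 2: x=-3/2 → posterior Normal(-41/64, 15/8)
obs 3: x=10 → posterior Normal(53/28, 10/7)
obs 4: x=1 → posterior Normal(179/104, 15/13)
obs 5: x=4 → posterior Normal(259/124, 30/31)
obs 6: x=0 → posterior Normal(259/144, 5/6)
obs 7: x=-2 → posterior Normal(219/164, 30/41)

mu_0=219/164, tau_0^2=30/41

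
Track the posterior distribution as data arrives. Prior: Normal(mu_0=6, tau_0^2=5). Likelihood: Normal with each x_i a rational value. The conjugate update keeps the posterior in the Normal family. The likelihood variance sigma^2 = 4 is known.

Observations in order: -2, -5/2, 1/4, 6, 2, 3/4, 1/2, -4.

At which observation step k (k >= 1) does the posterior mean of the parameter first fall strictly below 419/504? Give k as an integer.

obs 1: x=-2 → posterior Normal(14/9, 20/9)
obs 2: x=-5/2 → posterior Normal(3/28, 10/7)
obs 3: x=1/4 → posterior Normal(11/76, 20/19)
obs 4: x=6 → posterior Normal(131/96, 5/6)
obs 5: x=2 → posterior Normal(171/116, 20/29)
obs 6: x=3/4 → posterior Normal(93/68, 10/17)
obs 7: x=1/2 → posterior Normal(49/39, 20/39)
obs 8: x=-4 → posterior Normal(29/44, 5/11)

k = 2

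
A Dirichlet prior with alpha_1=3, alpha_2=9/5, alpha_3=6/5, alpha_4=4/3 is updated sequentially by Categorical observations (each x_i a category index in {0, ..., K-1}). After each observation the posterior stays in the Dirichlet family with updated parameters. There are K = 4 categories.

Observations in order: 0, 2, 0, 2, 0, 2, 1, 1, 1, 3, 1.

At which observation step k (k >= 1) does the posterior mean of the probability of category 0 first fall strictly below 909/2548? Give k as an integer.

k = 10

obs 1: x=0 → posterior Dirichlet(4, 9/5, 6/5, 4/3)
obs 2: x=2 → posterior Dirichlet(4, 9/5, 11/5, 4/3)
obs 3: x=0 → posterior Dirichlet(5, 9/5, 11/5, 4/3)
obs 4: x=2 → posterior Dirichlet(5, 9/5, 16/5, 4/3)
obs 5: x=0 → posterior Dirichlet(6, 9/5, 16/5, 4/3)
obs 6: x=2 → posterior Dirichlet(6, 9/5, 21/5, 4/3)
obs 7: x=1 → posterior Dirichlet(6, 14/5, 21/5, 4/3)
obs 8: x=1 → posterior Dirichlet(6, 19/5, 21/5, 4/3)
obs 9: x=1 → posterior Dirichlet(6, 24/5, 21/5, 4/3)
obs 10: x=3 → posterior Dirichlet(6, 24/5, 21/5, 7/3)
obs 11: x=1 → posterior Dirichlet(6, 29/5, 21/5, 7/3)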